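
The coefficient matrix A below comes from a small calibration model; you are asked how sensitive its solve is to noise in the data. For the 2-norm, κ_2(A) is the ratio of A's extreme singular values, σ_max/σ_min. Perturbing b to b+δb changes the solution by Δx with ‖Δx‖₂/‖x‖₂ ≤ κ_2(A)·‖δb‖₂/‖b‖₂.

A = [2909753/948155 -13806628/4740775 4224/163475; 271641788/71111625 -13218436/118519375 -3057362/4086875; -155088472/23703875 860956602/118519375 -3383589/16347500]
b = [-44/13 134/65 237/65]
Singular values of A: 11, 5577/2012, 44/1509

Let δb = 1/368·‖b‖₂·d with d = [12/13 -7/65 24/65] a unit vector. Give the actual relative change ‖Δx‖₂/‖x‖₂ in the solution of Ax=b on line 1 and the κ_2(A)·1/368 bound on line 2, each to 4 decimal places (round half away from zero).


0.0073
1.0251

largest singular value 11, smallest 44/1509
κ_2(A) = 11 / (44/1509) = 377.2500
worst-case relative error ≤ 377.2500 × 1/368 = 1.0251
solve Ax = b  →  x = [-12.7919 -12.9042 -66.1503]
‖b‖₂ = 5.3852 and ‖x‖₂ = 68.6004
Δx = A⁻¹·δb where δb = 1/368·5.3852·d; ‖Δx‖ = 0.5019
dividing the unrounded norms, ‖Δx‖/‖x‖ = 0.0073
realised/bound (from unrounded values) ≈ 0.0071


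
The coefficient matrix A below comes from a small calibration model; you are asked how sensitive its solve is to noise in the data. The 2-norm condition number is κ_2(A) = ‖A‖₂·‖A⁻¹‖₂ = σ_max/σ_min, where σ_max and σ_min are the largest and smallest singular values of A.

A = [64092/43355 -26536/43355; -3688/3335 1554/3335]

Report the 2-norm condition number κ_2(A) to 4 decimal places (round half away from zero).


form AᵀA = [256256464/75186241 -106772400/75186241; -106772400/75186241 44491204/75186241] with trace 1779572/444889 and determinant 64/444889
λ_max, λ_min = (1779572/444889 ± √3166762611600/197926222321)/2 = 4, 16/444889
κ = σ_max/σ_min = 2/(4/667) = 333.5000

333.5000


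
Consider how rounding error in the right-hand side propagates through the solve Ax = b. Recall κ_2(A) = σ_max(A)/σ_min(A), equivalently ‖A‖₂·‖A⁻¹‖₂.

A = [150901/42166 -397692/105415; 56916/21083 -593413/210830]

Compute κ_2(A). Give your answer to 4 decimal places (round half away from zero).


form AᵀA = [35728836025/1777971556 -9378681480/444492889; -9378681480/444492889 39390987841/1777971556] with trace 44661013/1057058 and determinant 105625/8456464
eigenvalues of AᵀA: λ = (tr ± √(tr²−4·det))/2 = 169/4, 625/2114116
κ = σ_max/σ_min = (13/2)/(25/1454) = 378.0400

378.0400


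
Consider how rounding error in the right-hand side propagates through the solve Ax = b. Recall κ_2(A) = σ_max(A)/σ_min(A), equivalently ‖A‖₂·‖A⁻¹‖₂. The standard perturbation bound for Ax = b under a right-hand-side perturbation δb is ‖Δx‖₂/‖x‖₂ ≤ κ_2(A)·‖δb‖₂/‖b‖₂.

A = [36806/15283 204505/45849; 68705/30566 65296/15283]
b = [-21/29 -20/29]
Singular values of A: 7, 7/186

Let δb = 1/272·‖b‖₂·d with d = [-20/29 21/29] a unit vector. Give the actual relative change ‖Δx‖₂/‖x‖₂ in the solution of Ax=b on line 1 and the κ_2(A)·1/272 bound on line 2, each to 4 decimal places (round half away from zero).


σ_max = 7, σ_min = 7/186
κ_2(A) = 7 / (7/186) = 186.0000
κ_2(A)·‖δb‖/‖b‖ = 0.6838
solve Ax = b  →  x = [-0.0672 -0.1261]
2-norm of b is 1.0000; of x, 0.1429
δb = ε·‖b‖·d = [-0.0025 0.0027]; solving A·Δx = δb gives ‖Δx‖ = 0.0977
dividing the unrounded norms, ‖Δx‖/‖x‖ = 0.6838
tightness: 0.6838 against a bound of 0.6838; the bound is attained (ratio 1)

0.6838
0.6838


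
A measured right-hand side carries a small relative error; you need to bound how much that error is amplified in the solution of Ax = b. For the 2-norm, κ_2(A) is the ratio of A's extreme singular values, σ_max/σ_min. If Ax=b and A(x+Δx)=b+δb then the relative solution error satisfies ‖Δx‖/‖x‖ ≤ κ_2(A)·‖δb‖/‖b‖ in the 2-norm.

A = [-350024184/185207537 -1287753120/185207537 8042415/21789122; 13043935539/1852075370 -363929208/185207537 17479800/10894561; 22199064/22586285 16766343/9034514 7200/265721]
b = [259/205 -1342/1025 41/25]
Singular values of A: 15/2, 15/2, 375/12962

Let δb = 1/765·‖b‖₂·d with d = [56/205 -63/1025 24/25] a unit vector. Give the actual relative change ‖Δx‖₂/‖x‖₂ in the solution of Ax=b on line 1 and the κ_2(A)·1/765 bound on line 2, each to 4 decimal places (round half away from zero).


0.0016
0.3389

from the listed singular values, σ₁ = 15/2, σ_n = 375/12962
κ = σ_max/σ_min = (15/2)/(375/12962) = 259.2400
worst-case relative error ≤ 259.2400 × 1/765 = 0.3389
solve Ax = b  →  x = [-13.5673 7.0848 67.4153]
‖b‖₂ = 2.4495 and ‖x‖₂ = 69.1309
with δb = [0.0009 -0.0002 0.0031], A·Δx = δb → ‖Δx‖ = 0.1107
dividing the unrounded norms, ‖Δx‖/‖x‖ = 0.0016
so the bound overstates the realised error by a factor of ≈ 211.6694 (computed from the unrounded values)


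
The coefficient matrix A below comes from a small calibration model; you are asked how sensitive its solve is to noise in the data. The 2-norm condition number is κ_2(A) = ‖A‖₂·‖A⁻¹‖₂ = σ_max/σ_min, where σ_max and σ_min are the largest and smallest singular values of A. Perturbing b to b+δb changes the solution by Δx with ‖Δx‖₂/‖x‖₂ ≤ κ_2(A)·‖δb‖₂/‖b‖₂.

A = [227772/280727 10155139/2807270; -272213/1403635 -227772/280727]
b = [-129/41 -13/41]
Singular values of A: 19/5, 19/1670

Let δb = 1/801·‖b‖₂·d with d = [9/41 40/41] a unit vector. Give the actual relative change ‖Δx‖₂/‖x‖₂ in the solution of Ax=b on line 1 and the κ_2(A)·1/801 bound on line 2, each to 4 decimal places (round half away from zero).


0.0039
0.4170

largest singular value 19/5, smallest 19/1670
condition number: (19/5) ÷ (19/1670) = 334.0000
κ_2(A)·‖δb‖/‖b‖ = 0.4170
solve Ax = b  →  x = [85.5777 -20.0642]
‖b‖₂ = 3.1623 and ‖x‖₂ = 87.8983
Δx = A⁻¹·δb where δb = 1/801·3.1623·d; ‖Δx‖ = 0.3470
dividing the unrounded norms, ‖Δx‖/‖x‖ = 0.0039
realised/bound (from unrounded values) ≈ 0.0095


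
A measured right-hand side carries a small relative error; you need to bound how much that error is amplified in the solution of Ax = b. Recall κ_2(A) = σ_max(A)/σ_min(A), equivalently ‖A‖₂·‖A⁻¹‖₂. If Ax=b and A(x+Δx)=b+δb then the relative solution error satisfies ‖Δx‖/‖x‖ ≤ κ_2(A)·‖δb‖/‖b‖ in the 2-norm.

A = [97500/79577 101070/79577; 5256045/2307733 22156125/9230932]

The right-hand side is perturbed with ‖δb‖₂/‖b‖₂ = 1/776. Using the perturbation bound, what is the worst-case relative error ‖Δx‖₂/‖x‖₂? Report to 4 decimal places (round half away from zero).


0.3770

form AᵀA = [123255243225/18427791001 517659305625/73711164004; 517659305625/73711164004 2174217525225/294844656016] with trace 4930203825/350588176 and determinant 50625/21911761
char-poly roots: 225/16 and 3600/21911761
so κ_2 = √((225/16) / (3600/21911761)) = 292.5625
perturbation bound = 292.5625·1/776 = 0.3770


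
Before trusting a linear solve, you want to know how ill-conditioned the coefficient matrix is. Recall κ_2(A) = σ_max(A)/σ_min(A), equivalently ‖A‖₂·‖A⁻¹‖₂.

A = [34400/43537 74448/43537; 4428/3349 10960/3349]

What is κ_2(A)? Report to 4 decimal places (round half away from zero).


49.2500

form AᵀA = [15560464/6558721 37241280/6558721; 37241280/6558721 89422336/6558721] with trace 621200/38809 and determinant 4096/38809
solving λ² − 621200/38809·λ + 4096/38809 = 0 gives λ = 16, 256/38809
κ = σ_max/σ_min = 4/(16/197) = 49.2500


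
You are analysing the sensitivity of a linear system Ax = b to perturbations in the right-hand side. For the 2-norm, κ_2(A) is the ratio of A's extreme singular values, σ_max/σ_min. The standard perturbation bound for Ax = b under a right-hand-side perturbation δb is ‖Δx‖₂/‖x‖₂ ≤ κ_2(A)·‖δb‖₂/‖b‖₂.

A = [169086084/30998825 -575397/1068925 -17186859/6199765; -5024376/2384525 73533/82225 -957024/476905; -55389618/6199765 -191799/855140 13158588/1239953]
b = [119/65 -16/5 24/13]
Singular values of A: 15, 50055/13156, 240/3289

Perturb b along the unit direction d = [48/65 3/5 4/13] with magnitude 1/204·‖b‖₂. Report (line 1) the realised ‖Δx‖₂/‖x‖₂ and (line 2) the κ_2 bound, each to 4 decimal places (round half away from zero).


σ_max = 15, σ_min = 240/3289
condition number: 15 ÷ (240/3289) = 205.5625
worst-case relative error ≤ 205.5625 × 1/204 = 1.0077
solve Ax = b  →  x = [0.6849 -0.2944 0.7443]
2-norm of b is 4.1231; of x, 1.0534
re-solving with b+δb shifts x by Δx of norm 0.2770
relative error = 0.2629
so the bound overstates the realised error by a factor of ≈ 3.8324 (computed from the unrounded values)

0.2629
1.0077


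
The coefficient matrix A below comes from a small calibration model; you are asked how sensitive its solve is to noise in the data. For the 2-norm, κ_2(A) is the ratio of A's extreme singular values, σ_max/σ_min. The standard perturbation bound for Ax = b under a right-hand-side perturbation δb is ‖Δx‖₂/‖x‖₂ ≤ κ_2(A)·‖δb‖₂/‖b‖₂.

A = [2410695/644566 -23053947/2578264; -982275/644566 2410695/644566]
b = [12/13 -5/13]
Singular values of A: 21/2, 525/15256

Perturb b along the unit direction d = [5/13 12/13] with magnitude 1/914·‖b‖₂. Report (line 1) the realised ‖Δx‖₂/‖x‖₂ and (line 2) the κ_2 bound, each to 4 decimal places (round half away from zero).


from the listed singular values, σ₁ = 21/2, σ_n = 525/15256
condition number: (21/2) ÷ (525/15256) = 305.1200
bound on ‖Δx‖/‖x‖: κ·ε = 305.1200·1/914 = 0.3338
solve Ax = b  →  x = [0.0366 -0.0879]
2-norm of b is 1.0000; of x, 0.0952
δb = ε·‖b‖·d = [0.0004 0.0010]; solving A·Δx = δb gives ‖Δx‖ = 0.0318
dividing the unrounded norms, ‖Δx‖/‖x‖ = 0.3338
so the bound is sharp here: realised error equals the bound

0.3338
0.3338


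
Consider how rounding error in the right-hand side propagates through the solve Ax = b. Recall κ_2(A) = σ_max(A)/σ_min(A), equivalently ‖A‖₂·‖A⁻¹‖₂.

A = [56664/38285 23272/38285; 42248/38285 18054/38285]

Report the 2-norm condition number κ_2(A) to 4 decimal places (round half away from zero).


form AᵀA = [15371392/4509973 6404400/4509973; 6404400/4509973 2669332/4509973] with trace 1387748/346921 and determinant 256/346921
λ_max, λ_min = (1387748/346921 ± √1925489264400/120354180241)/2 = 4, 64/346921
σ_max=√4=2, σ_min=√(64/346921)=(8/589) → κ = 147.2500

147.2500


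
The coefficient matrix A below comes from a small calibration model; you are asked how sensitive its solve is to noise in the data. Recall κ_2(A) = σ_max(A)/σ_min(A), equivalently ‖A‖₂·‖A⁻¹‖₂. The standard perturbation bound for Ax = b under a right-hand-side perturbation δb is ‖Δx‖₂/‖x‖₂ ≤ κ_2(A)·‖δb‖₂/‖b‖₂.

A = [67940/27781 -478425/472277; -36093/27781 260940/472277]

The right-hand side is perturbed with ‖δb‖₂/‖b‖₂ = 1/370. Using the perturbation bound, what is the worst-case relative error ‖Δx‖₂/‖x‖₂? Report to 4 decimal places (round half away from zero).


M = AᵀA = [5918548249/771783961 -2466017760/771783961; -2466017760/771783961 1027613025/771783961]. tr(M)=41101546/4566769, det(M)=5625/4566769
λ_max, λ_min = (41101546/4566769 ± √1689234331287616/20855379099361)/2 = 9, 625/4566769
κ_2(A) = √(λ_max/λ_min) = √(9 / (625/4566769)) = 256.4400
bound on ‖Δx‖/‖x‖: κ·ε = 256.4400·1/370 = 0.6931

0.6931


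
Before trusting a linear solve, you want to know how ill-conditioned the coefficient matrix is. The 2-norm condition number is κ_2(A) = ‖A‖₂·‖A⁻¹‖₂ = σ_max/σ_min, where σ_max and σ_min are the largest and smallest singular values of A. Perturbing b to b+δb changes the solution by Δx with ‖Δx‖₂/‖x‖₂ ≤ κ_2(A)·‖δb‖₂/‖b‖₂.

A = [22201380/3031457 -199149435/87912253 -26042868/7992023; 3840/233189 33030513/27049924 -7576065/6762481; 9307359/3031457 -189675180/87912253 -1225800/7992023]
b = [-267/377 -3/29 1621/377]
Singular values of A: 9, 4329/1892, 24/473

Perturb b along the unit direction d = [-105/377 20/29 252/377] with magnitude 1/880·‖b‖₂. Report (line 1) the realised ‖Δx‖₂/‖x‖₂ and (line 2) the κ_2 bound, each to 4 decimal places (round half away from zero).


0.0017
0.2016

from the listed singular values, σ₁ = 9, σ_n = 24/473
κ = σ_max/σ_min = 9/(24/473) = 177.3750
κ_2(A)·‖δb‖/‖b‖ = 0.2016
solve Ax = b  →  x = [27.9216 34.9932 38.6440]
‖b‖₂ = 4.3589 and ‖x‖₂ = 59.1396
re-solving with b+δb shifts x by Δx of norm 0.0976
dividing the unrounded norms, ‖Δx‖/‖x‖ = 0.0017
so the bound overstates the realised error by a factor of ≈ 122.1081 (computed from the unrounded values)


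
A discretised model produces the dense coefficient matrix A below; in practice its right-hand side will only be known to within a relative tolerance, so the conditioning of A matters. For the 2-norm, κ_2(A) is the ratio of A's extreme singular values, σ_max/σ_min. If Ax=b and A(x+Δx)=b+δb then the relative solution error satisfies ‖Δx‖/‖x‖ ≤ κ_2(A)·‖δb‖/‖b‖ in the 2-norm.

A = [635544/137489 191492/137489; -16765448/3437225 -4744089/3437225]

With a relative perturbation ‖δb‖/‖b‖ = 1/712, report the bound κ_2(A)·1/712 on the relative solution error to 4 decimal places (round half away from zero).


M = AᵀA = [634396975744/14048175625 185018159592/14048175625; 185018159592/14048175625 54012629881/14048175625]. tr(M)=1101455369/22477081, det(M)=3841600/22477081
eigenvalues of AᵀA: λ = (tr ± √(tr²−4·det))/2 = 49, 78400/22477081
so κ_2 = √(49 / (78400/22477081)) = 118.5250
perturbation bound = 118.5250·1/712 = 0.1665

0.1665


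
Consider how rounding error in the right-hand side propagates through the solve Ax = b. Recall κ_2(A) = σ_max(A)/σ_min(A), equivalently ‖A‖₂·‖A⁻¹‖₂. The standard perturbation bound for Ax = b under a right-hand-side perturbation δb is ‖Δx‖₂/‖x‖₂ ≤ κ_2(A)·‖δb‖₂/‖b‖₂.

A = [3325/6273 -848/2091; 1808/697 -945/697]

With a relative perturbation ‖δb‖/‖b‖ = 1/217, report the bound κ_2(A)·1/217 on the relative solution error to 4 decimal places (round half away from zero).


0.1244

M = AᵀA = [164089/23409 -29120/7803; -29120/7803 5209/2601]. tr(M)=730/81, det(M)=1/9
eigenvalues of AᵀA: λ = (tr ± √(tr²−4·det))/2 = 9, 1/81
so κ_2 = √(9 / (1/81)) = 27.0000
perturbation bound = 27.0000·1/217 = 0.1244


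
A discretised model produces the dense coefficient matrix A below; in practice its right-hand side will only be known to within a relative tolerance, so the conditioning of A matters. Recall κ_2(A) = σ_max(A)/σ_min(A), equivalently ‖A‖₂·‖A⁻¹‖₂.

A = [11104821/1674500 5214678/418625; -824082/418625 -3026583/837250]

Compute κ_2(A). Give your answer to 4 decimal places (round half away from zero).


394.0000

M = AᵀA = [214692524361/4486320400 2012683869/22431602; 2012683869/22431602 188690673969/1121580100]. tr(M)=3354516333/15523600, det(M)=466948881/1552360000
λ_max, λ_min = (3354516333/15523600 ± √450099595170312129/9639286278400)/2 = 21609/100, 21609/15523600
κ = σ_max/σ_min = (147/10)/(147/3940) = 394.0000


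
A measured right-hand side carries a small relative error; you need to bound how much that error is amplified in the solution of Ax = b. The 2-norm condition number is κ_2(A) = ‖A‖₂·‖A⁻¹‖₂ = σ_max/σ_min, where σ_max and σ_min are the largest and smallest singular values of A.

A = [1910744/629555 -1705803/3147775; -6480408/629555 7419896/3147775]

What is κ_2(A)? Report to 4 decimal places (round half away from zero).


76.7750

M = AᵀA = [1825865219200/15853579921 -410746449960/15853579921; -410746449960/15853579921 92743392841/15853579921]. tr(M)=1141349561/9431041, det(M)=23425600/9431041
λ_max, λ_min = (1141349561/9431041 ± √1301795109218694321/88944534343681)/2 = 121, 193600/9431041
so κ_2 = √(121 / (193600/9431041)) = 76.7750


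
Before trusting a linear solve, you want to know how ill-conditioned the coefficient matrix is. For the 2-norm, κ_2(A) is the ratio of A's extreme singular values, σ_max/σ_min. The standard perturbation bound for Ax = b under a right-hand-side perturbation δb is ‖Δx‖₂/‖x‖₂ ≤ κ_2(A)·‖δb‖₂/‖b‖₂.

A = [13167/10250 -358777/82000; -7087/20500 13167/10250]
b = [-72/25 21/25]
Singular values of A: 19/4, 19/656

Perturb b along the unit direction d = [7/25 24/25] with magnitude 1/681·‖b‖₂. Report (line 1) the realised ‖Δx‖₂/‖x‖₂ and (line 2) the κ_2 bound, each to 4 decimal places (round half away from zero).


0.2408
0.2408

σ_max = 19/4, σ_min = 19/656
κ_2(A) = (19/4) / (19/656) = 164.0000
perturbation bound = 164.0000·1/681 = 0.2408
solve Ax = b  →  x = [-0.1768 0.6063]
‖b‖ = 3.0000, ‖x‖ = 0.6316
re-solving with b+δb shifts x by Δx of norm 0.1521
dividing the unrounded norms, ‖Δx‖/‖x‖ = 0.2408
so the bound is sharp here: realised error equals the bound


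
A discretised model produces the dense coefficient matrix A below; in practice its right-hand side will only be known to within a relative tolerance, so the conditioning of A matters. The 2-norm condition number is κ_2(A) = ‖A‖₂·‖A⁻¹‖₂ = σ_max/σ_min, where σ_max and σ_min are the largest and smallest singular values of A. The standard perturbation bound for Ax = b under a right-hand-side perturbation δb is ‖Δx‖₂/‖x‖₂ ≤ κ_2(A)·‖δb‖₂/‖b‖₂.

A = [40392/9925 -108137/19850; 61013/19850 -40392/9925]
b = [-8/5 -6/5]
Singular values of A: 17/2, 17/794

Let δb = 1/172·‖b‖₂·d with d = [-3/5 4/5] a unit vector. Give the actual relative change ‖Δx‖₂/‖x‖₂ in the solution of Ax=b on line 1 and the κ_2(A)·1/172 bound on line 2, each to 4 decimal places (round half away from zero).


2.3081
2.3081

from the listed singular values, σ₁ = 17/2, σ_n = 17/794
κ = σ_max/σ_min = (17/2)/(17/794) = 397.0000
bound on ‖Δx‖/‖x‖: κ·ε = 397.0000·1/172 = 2.3081
solve Ax = b  →  x = [-0.1412 0.1882]
2-norm of b is 2.0000; of x, 0.2353
δb = ε·‖b‖·d = [-0.0070 0.0093]; solving A·Δx = δb gives ‖Δx‖ = 0.5431
realised ‖Δx‖/‖x‖ = 2.3081
so the bound is sharp here: realised error equals the bound


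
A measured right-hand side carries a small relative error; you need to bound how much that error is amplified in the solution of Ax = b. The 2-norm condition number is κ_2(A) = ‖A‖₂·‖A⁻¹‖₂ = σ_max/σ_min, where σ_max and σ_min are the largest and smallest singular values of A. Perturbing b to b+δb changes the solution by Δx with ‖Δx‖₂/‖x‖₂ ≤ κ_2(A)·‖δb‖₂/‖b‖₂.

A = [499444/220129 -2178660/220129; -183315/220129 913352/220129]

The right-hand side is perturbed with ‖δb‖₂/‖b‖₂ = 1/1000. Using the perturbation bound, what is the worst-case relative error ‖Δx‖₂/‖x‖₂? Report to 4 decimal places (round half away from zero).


0.1033

AᵀA = [1674844369/286726489 -7429288680/286726489; -7429288680/286726489 33022315216/286726489]; tr = 20640785/170569, det = 234256/170569
solving λ² − 20640785/170569·λ + 234256/170569 = 0 gives λ = 121, 1936/170569
κ_2(A) = √(λ_max/λ_min) = √(121 / (1936/170569)) = 103.2500
worst-case relative error ≤ 103.2500 × 1/1000 = 0.1033


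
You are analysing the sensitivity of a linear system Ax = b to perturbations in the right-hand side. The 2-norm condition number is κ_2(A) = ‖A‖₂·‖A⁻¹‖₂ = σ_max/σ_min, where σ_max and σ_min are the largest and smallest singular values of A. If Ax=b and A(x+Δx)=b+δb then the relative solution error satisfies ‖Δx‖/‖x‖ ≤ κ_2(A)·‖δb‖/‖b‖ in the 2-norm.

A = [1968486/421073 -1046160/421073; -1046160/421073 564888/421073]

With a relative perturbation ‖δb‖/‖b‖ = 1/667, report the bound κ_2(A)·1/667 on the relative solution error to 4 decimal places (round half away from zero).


0.5461

M = AᵀA = [17195113764/613503361 -9170638560/613503361; -9170638560/613503361 4891173696/613503361]. tr(M)=76423140/2122849, det(M)=20736/2122849
λ_max, λ_min = (76423140/2122849 ± √5840320249872144/4506487876801)/2 = 36, 576/2122849
so κ_2 = √(36 / (576/2122849)) = 364.2500
κ_2(A)·‖δb‖/‖b‖ = 0.5461


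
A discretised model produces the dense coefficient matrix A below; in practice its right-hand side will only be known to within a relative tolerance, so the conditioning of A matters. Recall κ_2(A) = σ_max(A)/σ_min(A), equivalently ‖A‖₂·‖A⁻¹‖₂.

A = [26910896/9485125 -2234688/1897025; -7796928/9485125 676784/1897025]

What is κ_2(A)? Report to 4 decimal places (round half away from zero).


form AᵀA = [1255981455616/143948154025 -104662867968/28789630805; -104662867968/28789630805 8722987264/5757926161] with trace 8722225664/851764225 and determinant 65536/34070569
char-poly roots: 256/25 and 6400/34070569
σ_max=√(256/25)=(16/5), σ_min=√(6400/34070569)=(80/5837) → κ = 233.4800

233.4800


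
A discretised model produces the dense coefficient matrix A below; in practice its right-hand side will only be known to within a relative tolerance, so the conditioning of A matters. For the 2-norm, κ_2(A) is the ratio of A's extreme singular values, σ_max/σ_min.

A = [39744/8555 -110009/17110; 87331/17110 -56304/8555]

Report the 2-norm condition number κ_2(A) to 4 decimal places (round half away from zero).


M = AᵀA = [3316301/69620 -1104552/17405; -1104552/17405 5893589/69620]. tr(M)=920989/6962, det(M)=279841/55696
eigenvalues of AᵀA: λ = (tr ± √(tr²−4·det))/2 = 529/4, 529/13924
κ = σ_max/σ_min = (23/2)/(23/118) = 59.0000

59.0000


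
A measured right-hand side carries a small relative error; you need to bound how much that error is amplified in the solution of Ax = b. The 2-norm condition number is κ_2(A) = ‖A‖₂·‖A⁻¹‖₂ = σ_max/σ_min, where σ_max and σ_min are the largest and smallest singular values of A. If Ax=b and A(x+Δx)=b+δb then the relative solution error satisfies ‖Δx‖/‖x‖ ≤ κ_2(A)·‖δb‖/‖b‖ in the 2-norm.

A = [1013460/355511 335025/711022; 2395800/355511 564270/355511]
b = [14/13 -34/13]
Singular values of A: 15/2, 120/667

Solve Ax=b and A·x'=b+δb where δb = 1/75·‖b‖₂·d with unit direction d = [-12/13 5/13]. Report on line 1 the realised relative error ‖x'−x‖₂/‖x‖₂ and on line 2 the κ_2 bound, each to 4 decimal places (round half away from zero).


0.0189
0.5558

largest singular value 15/2, smallest 120/667
condition number: (15/2) ÷ (120/667) = 41.6875
κ_2(A)·‖δb‖/‖b‖ = 0.5558
solve Ax = b  →  x = [2.1801 -10.9041]
‖b‖ = 2.8284, ‖x‖ = 11.1199
re-solving with b+δb shifts x by Δx of norm 0.2096
relative error = 0.0189
tightness: 0.0189 against a bound of 0.5558 (unrounded ratio ≈ 0.0339)


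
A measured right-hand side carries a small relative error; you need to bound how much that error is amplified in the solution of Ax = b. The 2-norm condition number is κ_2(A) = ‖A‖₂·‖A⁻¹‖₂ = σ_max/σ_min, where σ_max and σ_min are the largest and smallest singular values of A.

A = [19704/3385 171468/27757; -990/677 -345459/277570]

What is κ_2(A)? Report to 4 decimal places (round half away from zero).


form AᵀA = [412750116/11458225 86575797/2291645; 86575797/2291645 1820029401/45832900] with trace 694205973/9166580 and determinant 916636176/286455625
char-poly roots: 7569/100 and 484416/11458225
so κ_2 = √((7569/100) / (484416/11458225)) = 42.3125

42.3125


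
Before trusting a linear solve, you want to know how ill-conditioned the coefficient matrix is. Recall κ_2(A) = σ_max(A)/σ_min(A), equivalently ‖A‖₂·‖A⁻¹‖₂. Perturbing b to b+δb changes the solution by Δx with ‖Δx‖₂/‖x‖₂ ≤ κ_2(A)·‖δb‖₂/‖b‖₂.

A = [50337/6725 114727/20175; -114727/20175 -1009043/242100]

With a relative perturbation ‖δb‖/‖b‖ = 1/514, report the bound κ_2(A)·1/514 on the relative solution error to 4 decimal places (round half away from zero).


0.2355

AᵀA = [1438664266/16281225 12946597769/195374700; 12946597769/195374700 116541469921/2344496400]; tr = 12948364969/93779856, det = 121992025/93779856
λ_max, λ_min = (12948364969/93779856 ± √167614393792275777361/8794661391380736)/2 = 2209/16, 55225/5861241
σ_max=√(2209/16)=(47/4), σ_min=√(55225/5861241)=(235/2421) → κ = 121.0500
bound on ‖Δx‖/‖x‖: κ·ε = 121.0500·1/514 = 0.2355


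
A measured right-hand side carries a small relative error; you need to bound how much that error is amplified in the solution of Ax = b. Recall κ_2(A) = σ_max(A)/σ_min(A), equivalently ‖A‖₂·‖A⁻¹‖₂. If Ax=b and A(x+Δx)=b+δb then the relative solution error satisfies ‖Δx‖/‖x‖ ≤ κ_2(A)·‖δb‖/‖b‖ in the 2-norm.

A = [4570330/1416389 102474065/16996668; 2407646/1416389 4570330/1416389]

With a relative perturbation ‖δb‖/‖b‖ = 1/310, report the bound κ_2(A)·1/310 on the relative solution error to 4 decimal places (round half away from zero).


1.1857

M = AᵀA = [92334517544/6941722489 1038728606245/41650334934; 1038728606245/41650334934 46743231647425/999608038416]. tr(M)=207748796449/3458851344, det(M)=23088025/864712836
eigenvalues of AᵀA: λ = (tr ± √(tr²−4·det))/2 = 961/16, 96100/216178209
κ = σ_max/σ_min = (31/4)/(310/14703) = 367.5750
worst-case relative error ≤ 367.5750 × 1/310 = 1.1857


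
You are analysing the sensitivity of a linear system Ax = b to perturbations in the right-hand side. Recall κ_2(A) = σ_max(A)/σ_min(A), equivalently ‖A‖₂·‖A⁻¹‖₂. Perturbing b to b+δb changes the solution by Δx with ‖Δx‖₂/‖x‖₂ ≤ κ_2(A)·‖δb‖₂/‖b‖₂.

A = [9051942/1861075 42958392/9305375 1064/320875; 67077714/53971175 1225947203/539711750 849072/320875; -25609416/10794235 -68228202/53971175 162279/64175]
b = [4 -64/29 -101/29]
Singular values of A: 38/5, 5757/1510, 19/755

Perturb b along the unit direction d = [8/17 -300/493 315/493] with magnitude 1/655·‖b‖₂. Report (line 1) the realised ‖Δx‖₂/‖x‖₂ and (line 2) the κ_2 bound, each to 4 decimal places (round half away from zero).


σ_max = 38/5, σ_min = 19/755
κ_2(A) = (38/5) / (19/755) = 302.0000
bound on ‖Δx‖/‖x‖: κ·ε = 302.0000·1/655 = 0.4611
solve Ax = b  →  x = [26.8923 -27.4737 10.1191]
2-norm of b is 5.7446; of x, 39.7542
Δx = A⁻¹·δb where δb = 1/655·5.7446·d; ‖Δx‖ = 0.3485
realised ‖Δx‖/‖x‖ = 0.0088
tightness: 0.0088 against a bound of 0.4611 (unrounded ratio ≈ 0.0190)

0.0088
0.4611


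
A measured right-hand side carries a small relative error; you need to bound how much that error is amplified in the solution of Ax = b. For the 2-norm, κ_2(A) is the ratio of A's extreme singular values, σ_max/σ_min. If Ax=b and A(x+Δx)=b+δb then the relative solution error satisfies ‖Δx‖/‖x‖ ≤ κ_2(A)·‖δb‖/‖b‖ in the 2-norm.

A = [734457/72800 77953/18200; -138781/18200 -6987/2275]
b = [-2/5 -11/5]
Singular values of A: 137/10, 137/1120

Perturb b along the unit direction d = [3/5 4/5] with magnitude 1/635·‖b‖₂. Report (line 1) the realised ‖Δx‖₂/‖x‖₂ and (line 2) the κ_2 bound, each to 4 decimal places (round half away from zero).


0.0018
0.1764

σ_max = 137/10, σ_min = 137/1120
κ_2(A) = (137/10) / (137/1120) = 112.0000
bound on ‖Δx‖/‖x‖: κ·ε = 112.0000·1/635 = 0.1764
solve Ax = b  →  x = [6.3560 -15.0646]
2-norm of b is 2.2361; of x, 16.3505
with δb = [0.0021 0.0028], A·Δx = δb → ‖Δx‖ = 0.0288
relative error = 0.0018
so the bound overstates the realised error by a factor of ≈ 100.1768 (computed from the unrounded values)


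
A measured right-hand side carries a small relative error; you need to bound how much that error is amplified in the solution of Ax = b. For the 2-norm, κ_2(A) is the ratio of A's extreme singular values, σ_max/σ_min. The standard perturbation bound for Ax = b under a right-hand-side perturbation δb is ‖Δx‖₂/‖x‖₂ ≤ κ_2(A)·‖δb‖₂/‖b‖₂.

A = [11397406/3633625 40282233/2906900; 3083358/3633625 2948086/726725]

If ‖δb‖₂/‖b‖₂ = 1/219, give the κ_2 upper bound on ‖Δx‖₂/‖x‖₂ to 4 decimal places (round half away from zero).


M = AᵀA = [223052736136/21125169025 396378385839/8450067610; 396378385839/8450067610 2818748275969/13520108176]. tr(M)=44043754121/201072400, det(M)=1874161/2010724
char-poly roots: 5476/25 and 34225/8042896
so κ_2 = √((5476/25) / (34225/8042896)) = 226.8800
perturbation bound = 226.8800·1/219 = 1.0360

1.0360


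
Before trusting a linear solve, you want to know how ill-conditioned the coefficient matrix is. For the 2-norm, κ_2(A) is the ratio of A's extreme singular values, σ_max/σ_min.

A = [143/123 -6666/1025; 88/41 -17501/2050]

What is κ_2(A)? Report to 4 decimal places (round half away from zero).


30.0000

AᵀA = [90145/15129 -217558/8405; -217558/8405 19361089/168100]; tr = 109021/900, det = 14641/900
char-poly roots: 121 and 121/900
σ_max=√121=11, σ_min=√(121/900)=(11/30) → κ = 30.0000


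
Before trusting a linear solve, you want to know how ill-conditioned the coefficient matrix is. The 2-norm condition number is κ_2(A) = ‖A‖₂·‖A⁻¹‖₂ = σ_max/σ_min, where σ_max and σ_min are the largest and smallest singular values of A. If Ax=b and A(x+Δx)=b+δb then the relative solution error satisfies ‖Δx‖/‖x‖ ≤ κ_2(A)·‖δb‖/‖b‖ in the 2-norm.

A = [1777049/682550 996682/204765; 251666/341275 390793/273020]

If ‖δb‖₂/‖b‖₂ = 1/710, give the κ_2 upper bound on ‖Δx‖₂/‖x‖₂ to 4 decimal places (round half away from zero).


M = AᵀA = [5457994001/745399204 15349413745/1118098806; 15349413745/1118098806 690738906625/26834371344]. tr(M)=3069988549/92852496, det(M)=6996025/371409984
solving λ² − 3069988549/92852496·λ + 6996025/371409984 = 0 gives λ = 529/16, 13225/23213124
κ_2(A) = √(λ_max/λ_min) = √((529/16) / (13225/23213124)) = 240.9000
perturbation bound = 240.9000·1/710 = 0.3393

0.3393


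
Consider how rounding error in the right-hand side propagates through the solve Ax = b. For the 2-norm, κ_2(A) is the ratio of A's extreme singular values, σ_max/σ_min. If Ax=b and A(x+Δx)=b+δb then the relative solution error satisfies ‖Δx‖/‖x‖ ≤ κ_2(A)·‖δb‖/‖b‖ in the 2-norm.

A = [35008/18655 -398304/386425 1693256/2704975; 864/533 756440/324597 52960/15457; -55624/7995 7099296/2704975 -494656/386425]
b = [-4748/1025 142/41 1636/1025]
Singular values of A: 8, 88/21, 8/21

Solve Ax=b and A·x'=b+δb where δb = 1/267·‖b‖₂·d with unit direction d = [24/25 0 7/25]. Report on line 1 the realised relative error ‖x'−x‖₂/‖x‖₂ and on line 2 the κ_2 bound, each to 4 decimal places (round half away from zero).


largest singular value 8, smallest 8/21
κ = σ_max/σ_min = 8/(8/21) = 21.0000
perturbation bound = 21.0000·1/267 = 0.0787
solve Ax = b  →  x = [3.8077 7.7465 -6.0594]
2-norm of b is 6.0000; of x, 10.5463
re-solving with b+δb shifts x by Δx of norm 0.0590
relative error = 0.0056
tightness: 0.0056 against a bound of 0.0787 (unrounded ratio ≈ 0.0711)

0.0056
0.0787


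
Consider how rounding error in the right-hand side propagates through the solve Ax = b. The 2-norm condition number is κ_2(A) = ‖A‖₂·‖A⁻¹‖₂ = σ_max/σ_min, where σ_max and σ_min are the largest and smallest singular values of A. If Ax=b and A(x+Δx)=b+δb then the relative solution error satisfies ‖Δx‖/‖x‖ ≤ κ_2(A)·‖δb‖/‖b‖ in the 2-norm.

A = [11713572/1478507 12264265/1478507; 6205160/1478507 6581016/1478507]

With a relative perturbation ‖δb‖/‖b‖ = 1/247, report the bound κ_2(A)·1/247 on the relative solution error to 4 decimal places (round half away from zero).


M = AᵀA = [607999237456/7563954841 638389648260/7563954841; 638389648260/7563954841 670318226929/7563954841]. tr(M)=1519996985/8994001, det(M)=1827904/8994001
eigenvalues of AᵀA: λ = (tr ± √(tr²−4·det))/2 = 169, 10816/8994001
so κ_2 = √(169 / (10816/8994001)) = 374.8750
bound on ‖Δx‖/‖x‖: κ·ε = 374.8750·1/247 = 1.5177

1.5177


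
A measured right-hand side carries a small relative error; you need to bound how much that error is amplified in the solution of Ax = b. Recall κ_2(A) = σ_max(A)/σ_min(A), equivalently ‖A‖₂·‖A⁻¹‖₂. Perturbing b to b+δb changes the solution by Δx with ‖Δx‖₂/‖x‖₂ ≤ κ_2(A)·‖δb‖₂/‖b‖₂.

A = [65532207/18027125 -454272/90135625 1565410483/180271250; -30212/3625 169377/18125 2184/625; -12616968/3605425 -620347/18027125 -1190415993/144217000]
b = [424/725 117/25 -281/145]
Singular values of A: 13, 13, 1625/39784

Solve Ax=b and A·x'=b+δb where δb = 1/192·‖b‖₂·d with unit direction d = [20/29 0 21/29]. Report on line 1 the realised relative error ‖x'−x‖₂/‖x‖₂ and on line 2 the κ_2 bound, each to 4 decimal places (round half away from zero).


σ_max = 13, σ_min = 1625/39784
κ = σ_max/σ_min = 13/(1625/39784) = 318.2720
perturbation bound = 318.2720·1/192 = 1.6577
solve Ax = b  →  x = [16.0308 17.2785 -6.6336]
‖b‖₂ = 5.0990 and ‖x‖₂ = 24.4855
δb = ε·‖b‖·d = [0.0183 0.0000 0.0192]; solving A·Δx = δb gives ‖Δx‖ = 0.6502
relative error = 0.0266
realised/bound (from unrounded values) ≈ 0.0160

0.0266
1.6577


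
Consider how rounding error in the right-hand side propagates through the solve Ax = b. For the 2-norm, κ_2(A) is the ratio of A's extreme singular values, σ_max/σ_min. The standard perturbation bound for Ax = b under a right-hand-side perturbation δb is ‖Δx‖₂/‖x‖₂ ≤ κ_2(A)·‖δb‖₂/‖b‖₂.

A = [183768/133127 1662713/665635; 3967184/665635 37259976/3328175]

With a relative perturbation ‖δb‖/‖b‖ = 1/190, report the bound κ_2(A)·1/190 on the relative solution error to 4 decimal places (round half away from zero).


1.5707

M = AᵀA = [9864851776/263575225 92478296664/1317876125; 92478296664/1317876125 866996534521/6589380625]. tr(M)=3853348889/22800625, det(M)=7311616/22800625
solving λ² − 3853348889/22800625·λ + 7311616/22800625 = 0 gives λ = 169, 43264/22800625
σ_max=√169=13, σ_min=√(43264/22800625)=(208/4775) → κ = 298.4375
worst-case relative error ≤ 298.4375 × 1/190 = 1.5707


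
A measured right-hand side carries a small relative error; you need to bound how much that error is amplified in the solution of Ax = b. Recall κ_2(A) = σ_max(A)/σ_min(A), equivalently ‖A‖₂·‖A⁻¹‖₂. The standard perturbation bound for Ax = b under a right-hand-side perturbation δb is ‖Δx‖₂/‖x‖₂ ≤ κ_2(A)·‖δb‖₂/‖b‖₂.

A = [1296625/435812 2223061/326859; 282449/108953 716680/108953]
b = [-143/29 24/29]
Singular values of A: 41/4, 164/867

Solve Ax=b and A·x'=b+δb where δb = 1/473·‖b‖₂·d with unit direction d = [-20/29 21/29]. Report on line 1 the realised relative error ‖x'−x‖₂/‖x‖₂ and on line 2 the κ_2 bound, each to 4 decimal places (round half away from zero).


from the listed singular values, σ₁ = 41/4, σ_n = 164/867
κ = σ_max/σ_min = (41/4)/(164/867) = 54.1875
worst-case relative error ≤ 54.1875 × 1/473 = 0.1146
solve Ax = b  →  x = [-19.6323 7.8630]
‖b‖₂ = 5.0000 and ‖x‖₂ = 21.1484
δb = ε·‖b‖·d = [-0.0073 0.0077]; solving A·Δx = δb gives ‖Δx‖ = 0.0559
realised ‖Δx‖/‖x‖ = 0.0026
tightness: 0.0026 against a bound of 0.1146 (unrounded ratio ≈ 0.0231)

0.0026
0.1146


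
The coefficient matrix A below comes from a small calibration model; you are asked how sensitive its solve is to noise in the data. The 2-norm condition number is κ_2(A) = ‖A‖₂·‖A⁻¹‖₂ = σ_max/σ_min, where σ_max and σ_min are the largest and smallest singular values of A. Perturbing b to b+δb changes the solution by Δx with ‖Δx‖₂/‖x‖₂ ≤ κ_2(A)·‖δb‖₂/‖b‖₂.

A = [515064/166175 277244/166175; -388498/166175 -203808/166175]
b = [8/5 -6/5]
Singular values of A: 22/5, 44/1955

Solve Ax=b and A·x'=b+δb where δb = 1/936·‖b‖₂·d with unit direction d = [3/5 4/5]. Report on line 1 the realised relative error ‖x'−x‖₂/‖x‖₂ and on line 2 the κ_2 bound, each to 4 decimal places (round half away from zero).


0.2089
0.2089

σ_max = 22/5, σ_min = 44/1955
condition number: (22/5) ÷ (44/1955) = 195.5000
bound on ‖Δx‖/‖x‖: κ·ε = 195.5000·1/936 = 0.2089
solve Ax = b  →  x = [0.4011 0.2139]
‖b‖₂ = 2.0000 and ‖x‖₂ = 0.4545
with δb = [0.0013 0.0017], A·Δx = δb → ‖Δx‖ = 0.0949
realised ‖Δx‖/‖x‖ = 0.2089
realised/bound = 1 exactly: the bound is attained for this b and d


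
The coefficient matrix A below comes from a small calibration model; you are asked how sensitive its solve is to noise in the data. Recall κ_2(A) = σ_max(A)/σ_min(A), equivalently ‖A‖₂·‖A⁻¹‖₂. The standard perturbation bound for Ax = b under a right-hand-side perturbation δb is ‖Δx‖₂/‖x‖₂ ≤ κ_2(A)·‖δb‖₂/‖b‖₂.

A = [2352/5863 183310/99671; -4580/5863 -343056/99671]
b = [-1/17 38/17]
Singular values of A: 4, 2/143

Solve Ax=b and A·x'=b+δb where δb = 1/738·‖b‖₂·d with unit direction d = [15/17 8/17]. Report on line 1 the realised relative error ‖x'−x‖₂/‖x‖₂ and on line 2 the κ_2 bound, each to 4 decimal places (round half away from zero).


0.0030
0.3875

from the listed singular values, σ₁ = 4, σ_n = 2/143
κ_2(A) = 4 / (2/143) = 286.0000
bound on ‖Δx‖/‖x‖: κ·ε = 286.0000·1/738 = 0.3875
solve Ax = b  →  x = [-69.8659 15.2073]
‖b‖₂ = 2.2361 and ‖x‖₂ = 71.5017
re-solving with b+δb shifts x by Δx of norm 0.2166
dividing the unrounded norms, ‖Δx‖/‖x‖ = 0.0030
tightness: 0.0030 against a bound of 0.3875 (unrounded ratio ≈ 0.0078)


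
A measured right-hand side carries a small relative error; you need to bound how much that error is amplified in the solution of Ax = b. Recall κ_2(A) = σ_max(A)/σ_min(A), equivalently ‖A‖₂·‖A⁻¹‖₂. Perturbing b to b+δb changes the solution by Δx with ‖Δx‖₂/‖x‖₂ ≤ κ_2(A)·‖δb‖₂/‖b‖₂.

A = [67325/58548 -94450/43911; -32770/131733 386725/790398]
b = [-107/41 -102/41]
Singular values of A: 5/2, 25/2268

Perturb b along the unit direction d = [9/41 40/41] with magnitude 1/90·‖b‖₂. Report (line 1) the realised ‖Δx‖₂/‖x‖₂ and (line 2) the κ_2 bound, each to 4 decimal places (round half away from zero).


σ_max = 5/2, σ_min = 25/2268
κ_2(A) = (5/2) / (25/2268) = 226.8000
perturbation bound = 226.8000·1/90 = 2.5200
solve Ax = b  →  x = [-240.5176 -127.3694]
2-norm of b is 3.6056; of x, 272.1612
re-solving with b+δb shifts x by Δx of norm 3.6344
relative error = 0.0134
so the bound overstates the realised error by a factor of ≈ 188.7098 (computed from the unrounded values)

0.0134
2.5200


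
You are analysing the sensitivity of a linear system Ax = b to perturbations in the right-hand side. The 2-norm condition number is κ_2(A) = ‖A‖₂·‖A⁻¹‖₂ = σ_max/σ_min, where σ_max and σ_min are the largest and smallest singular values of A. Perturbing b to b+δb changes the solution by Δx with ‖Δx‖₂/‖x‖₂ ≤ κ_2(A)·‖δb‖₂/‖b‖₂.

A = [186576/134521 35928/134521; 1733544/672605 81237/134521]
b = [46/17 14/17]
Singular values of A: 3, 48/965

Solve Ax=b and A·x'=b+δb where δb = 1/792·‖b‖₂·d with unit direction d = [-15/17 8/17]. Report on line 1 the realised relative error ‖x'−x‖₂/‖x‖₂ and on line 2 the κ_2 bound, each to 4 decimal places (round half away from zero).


0.0018
0.0762

from the listed singular values, σ₁ = 3, σ_n = 48/965
κ = σ_max/σ_min = 3/(48/965) = 60.3125
perturbation bound = 60.3125·1/792 = 0.0762
solve Ax = b  →  x = [9.4766 -39.0813]
‖b‖ = 2.8284, ‖x‖ = 40.2139
δb = ε·‖b‖·d = [-0.0032 0.0017]; solving A·Δx = δb gives ‖Δx‖ = 0.0718
relative error = 0.0018
realised/bound (from unrounded values) ≈ 0.0234
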